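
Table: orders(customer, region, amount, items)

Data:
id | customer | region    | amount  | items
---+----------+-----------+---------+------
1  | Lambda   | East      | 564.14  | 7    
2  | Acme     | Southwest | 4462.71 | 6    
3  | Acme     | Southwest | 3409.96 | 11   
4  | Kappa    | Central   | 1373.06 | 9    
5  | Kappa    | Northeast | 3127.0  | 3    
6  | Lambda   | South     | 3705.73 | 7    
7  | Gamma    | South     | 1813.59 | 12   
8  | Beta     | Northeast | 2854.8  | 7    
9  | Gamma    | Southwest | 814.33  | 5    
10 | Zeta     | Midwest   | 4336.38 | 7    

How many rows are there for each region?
SELECT region, COUNT(*) as count
FROM orders
GROUP BY region

Result:
  Central: 1
  East: 1
  Midwest: 1
  Northeast: 2
  South: 2
  Southwest: 3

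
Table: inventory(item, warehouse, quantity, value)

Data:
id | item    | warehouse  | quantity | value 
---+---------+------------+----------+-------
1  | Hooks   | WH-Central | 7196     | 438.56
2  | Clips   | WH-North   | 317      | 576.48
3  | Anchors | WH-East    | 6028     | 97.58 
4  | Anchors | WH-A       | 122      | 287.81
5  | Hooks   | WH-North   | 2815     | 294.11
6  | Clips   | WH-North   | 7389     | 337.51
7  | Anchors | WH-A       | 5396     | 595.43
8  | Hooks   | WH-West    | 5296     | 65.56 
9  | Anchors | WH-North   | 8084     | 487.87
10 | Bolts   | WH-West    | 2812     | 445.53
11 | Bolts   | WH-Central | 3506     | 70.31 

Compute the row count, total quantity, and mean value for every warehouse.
SELECT warehouse,
       COUNT(*) as cnt,
       SUM(quantity) as total_quantity,
       AVG(value) as avg_value
FROM inventory
GROUP BY warehouse

Result:
  WH-A: 2 records, 5518 total quantity, 441.62 avg value
  WH-Central: 2 records, 10702 total quantity, 254.44 avg value
  WH-East: 1 records, 6028 total quantity, 97.58 avg value
  WH-North: 4 records, 18605 total quantity, 423.99 avg value
  WH-West: 2 records, 8108 total quantity, 255.55 avg value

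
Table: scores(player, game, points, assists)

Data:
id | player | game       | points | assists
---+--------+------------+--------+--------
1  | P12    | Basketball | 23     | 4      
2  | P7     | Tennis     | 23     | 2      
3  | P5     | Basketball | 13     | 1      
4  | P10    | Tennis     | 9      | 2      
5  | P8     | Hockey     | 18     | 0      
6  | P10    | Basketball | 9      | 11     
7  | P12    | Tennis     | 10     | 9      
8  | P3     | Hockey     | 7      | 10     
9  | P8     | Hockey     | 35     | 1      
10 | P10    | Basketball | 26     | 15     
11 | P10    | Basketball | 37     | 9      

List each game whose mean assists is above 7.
SELECT game, AVG(assists)
FROM scores
GROUP BY game
HAVING AVG(assists) > 7

Result:
  Basketball: avg=8.00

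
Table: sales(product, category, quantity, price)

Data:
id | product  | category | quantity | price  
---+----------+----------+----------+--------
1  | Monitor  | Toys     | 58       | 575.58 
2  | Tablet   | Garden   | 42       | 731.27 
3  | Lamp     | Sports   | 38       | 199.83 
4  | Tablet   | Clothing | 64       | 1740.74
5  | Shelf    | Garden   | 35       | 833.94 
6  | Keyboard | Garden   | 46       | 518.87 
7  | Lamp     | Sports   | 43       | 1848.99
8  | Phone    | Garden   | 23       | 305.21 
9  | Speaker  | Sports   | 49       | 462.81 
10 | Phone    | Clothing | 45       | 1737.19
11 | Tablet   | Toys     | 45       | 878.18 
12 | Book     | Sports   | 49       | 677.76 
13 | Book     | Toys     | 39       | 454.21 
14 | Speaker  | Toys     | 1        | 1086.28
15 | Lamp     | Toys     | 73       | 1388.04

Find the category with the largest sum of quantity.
SELECT category, SUM(quantity) as val
FROM sales
GROUP BY category
ORDER BY val DESC
LIMIT 1

Result: Toys with sum(quantity) = 216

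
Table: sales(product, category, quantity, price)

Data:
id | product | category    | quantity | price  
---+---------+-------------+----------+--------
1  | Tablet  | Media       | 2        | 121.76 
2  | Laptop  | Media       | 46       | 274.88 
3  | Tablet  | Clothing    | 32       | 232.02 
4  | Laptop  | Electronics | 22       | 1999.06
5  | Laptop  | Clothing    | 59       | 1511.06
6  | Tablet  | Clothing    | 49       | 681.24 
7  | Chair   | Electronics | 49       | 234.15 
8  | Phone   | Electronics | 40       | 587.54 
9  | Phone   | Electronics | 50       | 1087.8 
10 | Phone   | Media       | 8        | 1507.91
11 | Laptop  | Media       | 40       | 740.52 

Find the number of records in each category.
SELECT category, COUNT(*) as count
FROM sales
GROUP BY category

Result:
  Clothing: 3
  Electronics: 4
  Media: 4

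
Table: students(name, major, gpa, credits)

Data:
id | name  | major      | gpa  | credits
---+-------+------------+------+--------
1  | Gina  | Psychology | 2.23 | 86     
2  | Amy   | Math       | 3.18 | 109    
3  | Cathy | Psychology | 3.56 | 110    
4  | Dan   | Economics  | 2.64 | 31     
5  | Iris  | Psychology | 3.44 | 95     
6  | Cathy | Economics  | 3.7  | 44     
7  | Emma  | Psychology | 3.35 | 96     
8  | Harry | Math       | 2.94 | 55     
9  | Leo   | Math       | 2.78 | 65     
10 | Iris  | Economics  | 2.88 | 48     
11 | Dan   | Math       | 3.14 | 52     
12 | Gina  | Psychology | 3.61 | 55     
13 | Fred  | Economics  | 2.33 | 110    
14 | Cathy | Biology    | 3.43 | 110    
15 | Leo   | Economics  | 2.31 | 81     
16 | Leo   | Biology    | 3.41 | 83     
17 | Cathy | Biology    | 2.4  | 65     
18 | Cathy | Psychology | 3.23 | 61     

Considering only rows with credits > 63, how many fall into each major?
SELECT major, COUNT(*)
FROM students
WHERE credits > 63
GROUP BY major

Note: WHERE filters rows before grouping.

Result:
  Biology: 3
  Economics: 2
  Math: 2
  Psychology: 4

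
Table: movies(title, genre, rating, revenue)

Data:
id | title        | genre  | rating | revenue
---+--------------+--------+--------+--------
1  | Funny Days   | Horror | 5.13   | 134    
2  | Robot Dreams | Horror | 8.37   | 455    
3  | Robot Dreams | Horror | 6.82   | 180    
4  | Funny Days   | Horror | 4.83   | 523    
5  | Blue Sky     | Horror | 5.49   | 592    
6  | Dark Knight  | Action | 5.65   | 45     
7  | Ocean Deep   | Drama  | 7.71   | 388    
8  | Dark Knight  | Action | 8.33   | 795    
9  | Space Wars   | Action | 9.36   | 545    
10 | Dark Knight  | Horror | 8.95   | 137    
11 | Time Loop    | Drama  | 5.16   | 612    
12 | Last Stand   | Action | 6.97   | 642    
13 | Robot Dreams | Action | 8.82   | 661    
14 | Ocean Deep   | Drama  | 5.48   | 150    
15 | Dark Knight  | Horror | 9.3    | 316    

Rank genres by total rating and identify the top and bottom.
SELECT genre, SUM(rating)
FROM movies
GROUP BY genre
ORDER BY SUM(rating)

All groups:
  Drama: 18.35
  Action: 39.13
  Horror: 48.89

Highest: Horror (48.89)
Lowest: Drama (18.35)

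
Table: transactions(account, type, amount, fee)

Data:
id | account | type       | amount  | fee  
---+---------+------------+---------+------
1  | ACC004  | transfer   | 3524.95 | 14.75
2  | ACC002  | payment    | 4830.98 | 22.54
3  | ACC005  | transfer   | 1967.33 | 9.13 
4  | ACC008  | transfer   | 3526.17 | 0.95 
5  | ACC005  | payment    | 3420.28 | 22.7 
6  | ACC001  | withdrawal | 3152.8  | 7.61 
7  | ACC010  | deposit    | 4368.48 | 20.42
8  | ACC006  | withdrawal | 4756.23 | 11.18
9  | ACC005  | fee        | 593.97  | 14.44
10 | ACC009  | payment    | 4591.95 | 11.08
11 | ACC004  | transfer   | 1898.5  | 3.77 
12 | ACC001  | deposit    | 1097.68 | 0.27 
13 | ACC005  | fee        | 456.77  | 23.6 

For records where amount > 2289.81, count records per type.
SELECT type, COUNT(*)
FROM transactions
WHERE amount > 2289.81
GROUP BY type

Note: WHERE filters rows before grouping.

Result:
  deposit: 1
  payment: 3
  transfer: 2
  withdrawal: 2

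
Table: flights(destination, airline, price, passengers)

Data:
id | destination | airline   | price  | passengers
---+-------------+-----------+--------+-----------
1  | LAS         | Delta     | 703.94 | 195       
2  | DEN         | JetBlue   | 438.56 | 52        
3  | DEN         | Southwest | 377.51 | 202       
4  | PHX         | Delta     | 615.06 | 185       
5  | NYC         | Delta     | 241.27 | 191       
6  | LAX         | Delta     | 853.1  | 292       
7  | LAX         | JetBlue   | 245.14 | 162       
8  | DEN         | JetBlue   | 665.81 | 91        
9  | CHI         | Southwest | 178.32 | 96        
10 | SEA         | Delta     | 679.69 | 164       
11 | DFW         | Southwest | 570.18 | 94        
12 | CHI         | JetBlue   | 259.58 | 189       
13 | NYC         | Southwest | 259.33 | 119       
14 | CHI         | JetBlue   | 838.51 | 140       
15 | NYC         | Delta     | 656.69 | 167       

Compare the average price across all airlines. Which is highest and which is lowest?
SELECT airline, AVG(price)
FROM flights
GROUP BY airline
ORDER BY AVG(price)

All groups:
  Southwest: 346.34
  JetBlue: 489.52
  Delta: 624.96

Highest: Delta (624.96)
Lowest: Southwest (346.34)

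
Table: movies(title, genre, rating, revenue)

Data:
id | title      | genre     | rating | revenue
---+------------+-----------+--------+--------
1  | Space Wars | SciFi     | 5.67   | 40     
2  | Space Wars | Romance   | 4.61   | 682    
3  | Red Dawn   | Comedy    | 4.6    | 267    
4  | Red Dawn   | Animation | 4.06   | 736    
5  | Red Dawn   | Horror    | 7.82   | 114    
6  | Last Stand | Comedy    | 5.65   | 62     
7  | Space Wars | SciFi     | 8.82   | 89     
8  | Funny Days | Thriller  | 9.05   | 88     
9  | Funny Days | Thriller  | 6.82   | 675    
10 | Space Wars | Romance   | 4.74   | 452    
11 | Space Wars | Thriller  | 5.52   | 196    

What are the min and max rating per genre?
SELECT genre, MIN(rating), MAX(rating)
FROM movies
GROUP BY genre

Result:
  Animation: min=4.06, max=4.06
  Comedy: min=4.60, max=5.65
  Horror: min=7.82, max=7.82
  Romance: min=4.61, max=4.74
  SciFi: min=5.67, max=8.82
  Thriller: min=5.52, max=9.05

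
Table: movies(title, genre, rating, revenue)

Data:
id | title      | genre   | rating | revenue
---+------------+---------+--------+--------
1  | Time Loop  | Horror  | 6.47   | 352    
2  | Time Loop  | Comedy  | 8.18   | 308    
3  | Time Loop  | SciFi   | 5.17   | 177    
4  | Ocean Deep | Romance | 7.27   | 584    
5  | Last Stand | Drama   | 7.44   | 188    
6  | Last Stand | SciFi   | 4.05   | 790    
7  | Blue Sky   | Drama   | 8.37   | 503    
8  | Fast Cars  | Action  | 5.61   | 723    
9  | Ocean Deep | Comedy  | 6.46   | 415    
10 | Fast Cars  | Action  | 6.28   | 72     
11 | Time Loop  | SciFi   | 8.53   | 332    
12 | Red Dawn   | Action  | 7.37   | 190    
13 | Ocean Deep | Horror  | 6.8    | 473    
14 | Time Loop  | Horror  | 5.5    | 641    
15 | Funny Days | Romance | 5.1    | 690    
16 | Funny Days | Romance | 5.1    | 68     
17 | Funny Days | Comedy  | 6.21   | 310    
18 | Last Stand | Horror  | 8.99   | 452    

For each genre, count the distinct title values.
SELECT genre, COUNT(DISTINCT title)
FROM movies
GROUP BY genre

Result:
  Action: 2 distinct
  Comedy: 3 distinct
  Drama: 2 distinct
  Horror: 3 distinct
  Romance: 2 distinct
  SciFi: 2 distinct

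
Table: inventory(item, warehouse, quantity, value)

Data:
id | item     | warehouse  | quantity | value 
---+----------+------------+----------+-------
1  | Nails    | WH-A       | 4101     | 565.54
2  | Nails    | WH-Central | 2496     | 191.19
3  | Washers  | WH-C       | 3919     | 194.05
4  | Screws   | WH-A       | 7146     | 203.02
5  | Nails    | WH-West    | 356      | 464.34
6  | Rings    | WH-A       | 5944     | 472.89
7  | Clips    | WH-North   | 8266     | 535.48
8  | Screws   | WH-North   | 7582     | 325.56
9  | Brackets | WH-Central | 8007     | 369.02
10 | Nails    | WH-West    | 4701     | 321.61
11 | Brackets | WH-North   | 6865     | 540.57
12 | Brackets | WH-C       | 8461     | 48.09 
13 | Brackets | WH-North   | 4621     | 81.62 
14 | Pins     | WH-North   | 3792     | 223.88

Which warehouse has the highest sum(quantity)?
SELECT warehouse, SUM(quantity) as val
FROM inventory
GROUP BY warehouse
ORDER BY val DESC
LIMIT 1

Result: WH-North with sum(quantity) = 31126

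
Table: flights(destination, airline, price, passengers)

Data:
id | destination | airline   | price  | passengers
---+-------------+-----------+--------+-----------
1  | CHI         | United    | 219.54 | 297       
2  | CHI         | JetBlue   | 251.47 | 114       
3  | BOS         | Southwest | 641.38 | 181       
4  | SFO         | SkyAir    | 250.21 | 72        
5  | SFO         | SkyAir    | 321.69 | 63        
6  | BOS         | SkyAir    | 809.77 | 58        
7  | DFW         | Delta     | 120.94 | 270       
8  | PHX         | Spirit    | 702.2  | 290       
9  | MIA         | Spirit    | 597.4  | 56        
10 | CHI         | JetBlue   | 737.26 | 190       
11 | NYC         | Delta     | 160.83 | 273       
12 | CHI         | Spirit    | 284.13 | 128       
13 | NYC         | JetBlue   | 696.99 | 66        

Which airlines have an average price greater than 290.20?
SELECT airline, AVG(price)
FROM flights
GROUP BY airline
HAVING AVG(price) > 290.20

Result:
  JetBlue: avg=561.91
  SkyAir: avg=460.56
  Southwest: avg=641.38
  Spirit: avg=527.91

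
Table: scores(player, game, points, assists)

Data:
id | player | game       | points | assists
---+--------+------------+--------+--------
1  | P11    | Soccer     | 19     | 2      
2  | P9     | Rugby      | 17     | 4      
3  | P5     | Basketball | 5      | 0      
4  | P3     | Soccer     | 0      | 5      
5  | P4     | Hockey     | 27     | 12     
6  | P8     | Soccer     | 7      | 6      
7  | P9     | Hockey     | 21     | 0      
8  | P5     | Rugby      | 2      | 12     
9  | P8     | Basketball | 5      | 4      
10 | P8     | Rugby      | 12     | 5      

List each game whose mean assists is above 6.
SELECT game, AVG(assists)
FROM scores
GROUP BY game
HAVING AVG(assists) > 6

Result:
  Rugby: avg=7.00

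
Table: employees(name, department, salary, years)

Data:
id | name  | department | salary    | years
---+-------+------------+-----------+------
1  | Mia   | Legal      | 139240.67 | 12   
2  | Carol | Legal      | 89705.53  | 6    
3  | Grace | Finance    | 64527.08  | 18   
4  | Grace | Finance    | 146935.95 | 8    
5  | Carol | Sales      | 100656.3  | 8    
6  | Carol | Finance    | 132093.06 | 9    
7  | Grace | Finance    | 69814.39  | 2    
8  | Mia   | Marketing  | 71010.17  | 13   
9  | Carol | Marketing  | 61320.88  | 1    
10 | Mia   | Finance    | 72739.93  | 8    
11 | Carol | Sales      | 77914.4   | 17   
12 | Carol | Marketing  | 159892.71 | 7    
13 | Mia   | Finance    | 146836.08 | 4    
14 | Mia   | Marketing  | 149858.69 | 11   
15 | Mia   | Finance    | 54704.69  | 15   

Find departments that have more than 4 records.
SELECT department, COUNT(*) as cnt
FROM employees
GROUP BY department
HAVING COUNT(*) > 4

Result:
  Finance: 7

Note: HAVING filters groups after aggregation, WHERE filters rows before.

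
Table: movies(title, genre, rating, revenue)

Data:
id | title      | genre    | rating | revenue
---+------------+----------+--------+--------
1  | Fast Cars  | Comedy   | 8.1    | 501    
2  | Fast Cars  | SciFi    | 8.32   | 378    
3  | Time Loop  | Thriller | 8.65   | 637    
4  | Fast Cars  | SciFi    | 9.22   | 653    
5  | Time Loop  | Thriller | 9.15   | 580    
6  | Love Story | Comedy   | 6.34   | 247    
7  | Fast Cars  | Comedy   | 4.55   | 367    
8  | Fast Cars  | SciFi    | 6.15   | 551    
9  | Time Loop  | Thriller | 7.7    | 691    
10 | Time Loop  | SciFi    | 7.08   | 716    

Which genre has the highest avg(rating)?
SELECT genre, AVG(rating) as val
FROM movies
GROUP BY genre
ORDER BY val DESC
LIMIT 1

Result: Thriller with avg(rating) = 8.50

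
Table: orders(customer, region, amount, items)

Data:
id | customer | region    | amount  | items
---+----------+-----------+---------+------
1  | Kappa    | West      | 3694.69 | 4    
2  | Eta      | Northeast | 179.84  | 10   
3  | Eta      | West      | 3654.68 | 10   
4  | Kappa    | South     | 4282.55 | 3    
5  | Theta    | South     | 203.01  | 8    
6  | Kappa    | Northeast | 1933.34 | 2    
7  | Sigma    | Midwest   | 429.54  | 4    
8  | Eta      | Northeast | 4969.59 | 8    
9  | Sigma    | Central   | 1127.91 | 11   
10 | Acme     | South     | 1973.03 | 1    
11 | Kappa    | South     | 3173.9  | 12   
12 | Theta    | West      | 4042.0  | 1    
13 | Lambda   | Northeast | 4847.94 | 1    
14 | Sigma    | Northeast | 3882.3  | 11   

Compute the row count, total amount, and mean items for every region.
SELECT region,
       COUNT(*) as cnt,
       SUM(amount) as total_amount,
       AVG(items) as avg_items
FROM orders
GROUP BY region

Result:
  Central: 1 records, 1127.91 total amount, 11.00 avg items
  Midwest: 1 records, 429.54 total amount, 4.00 avg items
  Northeast: 5 records, 15813.01 total amount, 6.40 avg items
  South: 4 records, 9632.49 total amount, 6.00 avg items
  West: 3 records, 11391.37 total amount, 5.00 avg items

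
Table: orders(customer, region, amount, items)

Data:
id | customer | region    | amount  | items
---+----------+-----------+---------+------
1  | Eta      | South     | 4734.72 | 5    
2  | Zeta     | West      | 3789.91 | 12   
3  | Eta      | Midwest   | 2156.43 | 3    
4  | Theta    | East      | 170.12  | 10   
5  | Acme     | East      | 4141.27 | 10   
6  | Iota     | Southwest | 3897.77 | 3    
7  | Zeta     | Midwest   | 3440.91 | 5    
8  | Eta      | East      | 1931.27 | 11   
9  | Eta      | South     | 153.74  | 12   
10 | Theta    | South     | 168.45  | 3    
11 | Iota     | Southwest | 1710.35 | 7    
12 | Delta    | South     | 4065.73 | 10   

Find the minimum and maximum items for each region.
SELECT region, MIN(items), MAX(items)
FROM orders
GROUP BY region

Result:
  East: min=10, max=11
  Midwest: min=3, max=5
  South: min=3, max=12
  Southwest: min=3, max=7
  West: min=12, max=12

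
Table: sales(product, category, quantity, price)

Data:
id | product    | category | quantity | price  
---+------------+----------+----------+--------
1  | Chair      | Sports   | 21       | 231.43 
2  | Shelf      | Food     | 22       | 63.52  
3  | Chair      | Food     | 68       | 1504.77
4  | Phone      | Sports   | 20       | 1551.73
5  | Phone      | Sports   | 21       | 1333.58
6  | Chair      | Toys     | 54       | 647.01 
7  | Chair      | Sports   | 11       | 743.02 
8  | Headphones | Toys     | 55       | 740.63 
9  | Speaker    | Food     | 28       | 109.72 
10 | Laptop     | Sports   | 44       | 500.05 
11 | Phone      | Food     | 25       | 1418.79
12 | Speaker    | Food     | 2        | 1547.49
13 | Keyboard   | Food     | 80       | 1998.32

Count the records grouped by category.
SELECT category, COUNT(*) as count
FROM sales
GROUP BY category

Result:
  Food: 6
  Sports: 5
  Toys: 2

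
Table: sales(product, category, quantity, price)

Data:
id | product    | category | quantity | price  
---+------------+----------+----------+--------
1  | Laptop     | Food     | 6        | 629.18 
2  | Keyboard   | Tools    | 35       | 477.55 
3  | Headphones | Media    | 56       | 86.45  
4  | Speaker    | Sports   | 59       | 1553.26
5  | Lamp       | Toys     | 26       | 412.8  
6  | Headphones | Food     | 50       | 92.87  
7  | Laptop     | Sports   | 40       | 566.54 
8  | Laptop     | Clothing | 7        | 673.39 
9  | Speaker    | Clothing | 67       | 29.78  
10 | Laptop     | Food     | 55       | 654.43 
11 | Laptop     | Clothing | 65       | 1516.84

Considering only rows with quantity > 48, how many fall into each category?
SELECT category, COUNT(*)
FROM sales
WHERE quantity > 48
GROUP BY category

Note: WHERE filters rows before grouping.

Result:
  Clothing: 2
  Food: 2
  Media: 1
  Sports: 1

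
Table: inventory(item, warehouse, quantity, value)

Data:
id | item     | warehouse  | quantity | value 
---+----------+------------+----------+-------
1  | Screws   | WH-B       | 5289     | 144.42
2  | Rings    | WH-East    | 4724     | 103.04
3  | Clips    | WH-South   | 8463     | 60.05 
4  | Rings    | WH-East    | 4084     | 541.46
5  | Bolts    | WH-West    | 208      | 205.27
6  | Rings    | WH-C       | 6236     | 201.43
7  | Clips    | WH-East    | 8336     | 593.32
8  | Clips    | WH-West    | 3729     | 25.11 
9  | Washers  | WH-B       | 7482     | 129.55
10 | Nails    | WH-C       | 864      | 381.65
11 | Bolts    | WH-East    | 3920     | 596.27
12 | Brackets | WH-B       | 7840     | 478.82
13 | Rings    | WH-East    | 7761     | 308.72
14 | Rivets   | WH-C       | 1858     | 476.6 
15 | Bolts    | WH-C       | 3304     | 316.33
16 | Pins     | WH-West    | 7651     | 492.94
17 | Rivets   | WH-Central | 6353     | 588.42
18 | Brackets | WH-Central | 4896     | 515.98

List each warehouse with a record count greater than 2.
SELECT warehouse, COUNT(*) as cnt
FROM inventory
GROUP BY warehouse
HAVING COUNT(*) > 2

Result:
  WH-B: 3
  WH-C: 4
  WH-East: 5
  WH-West: 3

Note: HAVING filters groups after aggregation, WHERE filters rows before.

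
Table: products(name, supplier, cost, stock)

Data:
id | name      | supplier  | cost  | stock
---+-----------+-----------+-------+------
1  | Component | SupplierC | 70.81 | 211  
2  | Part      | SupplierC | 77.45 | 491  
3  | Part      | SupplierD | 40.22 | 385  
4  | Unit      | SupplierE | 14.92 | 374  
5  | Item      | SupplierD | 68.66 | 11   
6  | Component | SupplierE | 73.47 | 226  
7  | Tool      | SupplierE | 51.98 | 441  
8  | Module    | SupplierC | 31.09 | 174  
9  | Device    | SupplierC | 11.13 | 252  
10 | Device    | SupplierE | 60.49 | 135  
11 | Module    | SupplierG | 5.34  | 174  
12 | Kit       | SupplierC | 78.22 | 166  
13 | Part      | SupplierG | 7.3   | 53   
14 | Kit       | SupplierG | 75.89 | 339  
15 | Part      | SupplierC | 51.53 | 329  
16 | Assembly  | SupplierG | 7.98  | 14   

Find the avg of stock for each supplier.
SELECT supplier, AVG(stock) as result
FROM products
GROUP BY supplier

Result:
  SupplierC: 270.50
  SupplierD: 198.00
  SupplierE: 294.00
  SupplierG: 145.00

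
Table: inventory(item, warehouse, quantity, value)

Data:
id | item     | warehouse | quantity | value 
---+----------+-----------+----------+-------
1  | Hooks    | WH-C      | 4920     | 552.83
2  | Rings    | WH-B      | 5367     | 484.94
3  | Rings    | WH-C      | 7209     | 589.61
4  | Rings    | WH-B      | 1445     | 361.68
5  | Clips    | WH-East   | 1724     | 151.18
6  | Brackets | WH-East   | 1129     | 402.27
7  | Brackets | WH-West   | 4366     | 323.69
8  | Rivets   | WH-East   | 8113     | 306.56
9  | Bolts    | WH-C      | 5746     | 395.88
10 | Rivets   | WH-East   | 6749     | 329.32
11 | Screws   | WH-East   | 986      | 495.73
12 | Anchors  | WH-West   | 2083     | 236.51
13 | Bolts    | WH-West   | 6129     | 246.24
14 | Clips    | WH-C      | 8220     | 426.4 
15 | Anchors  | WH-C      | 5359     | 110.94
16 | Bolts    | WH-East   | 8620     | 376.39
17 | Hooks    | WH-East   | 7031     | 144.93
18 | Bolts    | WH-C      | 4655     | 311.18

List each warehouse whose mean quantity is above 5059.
SELECT warehouse, AVG(quantity)
FROM inventory
GROUP BY warehouse
HAVING AVG(quantity) > 5059

Result:
  WH-C: avg=6018.17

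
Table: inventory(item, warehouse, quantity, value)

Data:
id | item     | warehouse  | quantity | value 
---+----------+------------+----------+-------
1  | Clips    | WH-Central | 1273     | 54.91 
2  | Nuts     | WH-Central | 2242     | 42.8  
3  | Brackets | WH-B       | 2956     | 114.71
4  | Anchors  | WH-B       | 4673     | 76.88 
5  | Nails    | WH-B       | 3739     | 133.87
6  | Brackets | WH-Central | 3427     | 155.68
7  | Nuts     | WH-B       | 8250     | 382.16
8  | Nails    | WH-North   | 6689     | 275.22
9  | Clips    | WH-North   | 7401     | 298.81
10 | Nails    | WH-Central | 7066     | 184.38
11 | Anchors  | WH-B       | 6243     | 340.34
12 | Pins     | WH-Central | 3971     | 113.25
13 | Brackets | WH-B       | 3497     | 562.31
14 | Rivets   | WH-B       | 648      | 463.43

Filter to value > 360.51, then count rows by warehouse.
SELECT warehouse, COUNT(*)
FROM inventory
WHERE value > 360.51
GROUP BY warehouse

Note: WHERE filters rows before grouping.

Result:
  WH-B: 3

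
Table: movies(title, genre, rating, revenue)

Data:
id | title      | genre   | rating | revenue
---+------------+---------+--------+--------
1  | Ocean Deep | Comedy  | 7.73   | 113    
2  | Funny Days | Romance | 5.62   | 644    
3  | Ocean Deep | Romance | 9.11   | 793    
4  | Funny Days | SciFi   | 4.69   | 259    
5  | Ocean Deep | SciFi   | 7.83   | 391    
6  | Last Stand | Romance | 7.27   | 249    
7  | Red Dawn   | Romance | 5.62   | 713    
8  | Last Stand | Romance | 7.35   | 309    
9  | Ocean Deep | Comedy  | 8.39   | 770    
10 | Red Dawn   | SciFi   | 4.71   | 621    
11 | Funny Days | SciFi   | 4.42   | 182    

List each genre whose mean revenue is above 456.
SELECT genre, AVG(revenue)
FROM movies
GROUP BY genre
HAVING AVG(revenue) > 456

Result:
  Romance: avg=541.60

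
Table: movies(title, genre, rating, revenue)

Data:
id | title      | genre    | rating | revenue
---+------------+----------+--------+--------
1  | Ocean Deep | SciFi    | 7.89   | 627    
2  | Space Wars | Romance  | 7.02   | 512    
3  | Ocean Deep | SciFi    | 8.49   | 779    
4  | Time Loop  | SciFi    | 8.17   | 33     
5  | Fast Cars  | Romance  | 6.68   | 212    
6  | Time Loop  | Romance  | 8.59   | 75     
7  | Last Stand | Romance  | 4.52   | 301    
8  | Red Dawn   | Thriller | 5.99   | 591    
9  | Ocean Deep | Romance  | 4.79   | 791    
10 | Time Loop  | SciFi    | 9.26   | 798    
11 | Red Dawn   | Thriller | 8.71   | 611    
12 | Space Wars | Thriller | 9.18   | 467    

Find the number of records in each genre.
SELECT genre, COUNT(*) as count
FROM movies
GROUP BY genre

Result:
  Romance: 5
  SciFi: 4
  Thriller: 3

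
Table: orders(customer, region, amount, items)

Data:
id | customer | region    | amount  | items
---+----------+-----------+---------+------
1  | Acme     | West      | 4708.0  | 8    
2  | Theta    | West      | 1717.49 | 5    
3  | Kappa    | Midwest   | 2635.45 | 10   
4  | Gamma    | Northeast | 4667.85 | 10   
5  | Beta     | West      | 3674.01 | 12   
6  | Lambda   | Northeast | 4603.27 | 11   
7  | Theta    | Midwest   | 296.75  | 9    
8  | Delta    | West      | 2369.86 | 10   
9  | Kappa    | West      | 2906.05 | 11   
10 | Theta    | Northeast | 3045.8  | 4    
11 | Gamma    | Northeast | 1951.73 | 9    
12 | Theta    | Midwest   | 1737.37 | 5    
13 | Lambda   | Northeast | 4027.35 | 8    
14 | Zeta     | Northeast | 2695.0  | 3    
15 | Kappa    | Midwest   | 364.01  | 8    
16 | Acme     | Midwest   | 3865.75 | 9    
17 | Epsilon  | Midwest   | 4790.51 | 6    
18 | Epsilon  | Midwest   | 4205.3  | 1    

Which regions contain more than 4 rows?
SELECT region, COUNT(*) as cnt
FROM orders
GROUP BY region
HAVING COUNT(*) > 4

Result:
  Midwest: 7
  Northeast: 6
  West: 5

Note: HAVING filters groups after aggregation, WHERE filters rows before.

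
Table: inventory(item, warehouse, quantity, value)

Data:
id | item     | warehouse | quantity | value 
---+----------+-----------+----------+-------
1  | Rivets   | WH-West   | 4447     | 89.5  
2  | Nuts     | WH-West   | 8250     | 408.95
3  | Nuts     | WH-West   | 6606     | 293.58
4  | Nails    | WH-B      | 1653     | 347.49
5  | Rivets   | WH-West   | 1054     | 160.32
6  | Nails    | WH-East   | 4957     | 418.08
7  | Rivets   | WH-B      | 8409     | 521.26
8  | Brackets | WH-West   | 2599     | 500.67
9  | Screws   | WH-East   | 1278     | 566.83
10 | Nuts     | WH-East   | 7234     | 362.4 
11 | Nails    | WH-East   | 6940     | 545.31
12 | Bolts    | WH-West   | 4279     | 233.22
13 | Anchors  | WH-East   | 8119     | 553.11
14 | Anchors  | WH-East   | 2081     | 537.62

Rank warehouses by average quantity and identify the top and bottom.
SELECT warehouse, AVG(quantity)
FROM inventory
GROUP BY warehouse
ORDER BY AVG(quantity)

All groups:
  WH-West: 4539.17
  WH-B: 5031.00
  WH-East: 5101.50

Highest: WH-East (5101.50)
Lowest: WH-West (4539.17)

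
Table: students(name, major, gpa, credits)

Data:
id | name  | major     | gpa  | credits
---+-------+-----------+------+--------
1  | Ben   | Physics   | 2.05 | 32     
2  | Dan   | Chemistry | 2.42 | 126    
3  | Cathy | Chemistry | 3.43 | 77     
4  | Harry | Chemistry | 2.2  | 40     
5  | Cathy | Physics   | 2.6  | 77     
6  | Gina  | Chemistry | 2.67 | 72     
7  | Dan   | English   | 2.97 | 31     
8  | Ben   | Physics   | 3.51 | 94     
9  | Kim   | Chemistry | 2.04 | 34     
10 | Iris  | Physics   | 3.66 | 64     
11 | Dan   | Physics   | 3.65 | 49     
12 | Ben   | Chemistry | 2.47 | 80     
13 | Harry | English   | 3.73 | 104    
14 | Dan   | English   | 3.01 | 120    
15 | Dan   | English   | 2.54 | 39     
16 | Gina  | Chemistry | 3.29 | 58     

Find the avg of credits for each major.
SELECT major, AVG(credits) as result
FROM students
GROUP BY major

Result:
  Chemistry: 69.57
  English: 73.50
  Physics: 63.20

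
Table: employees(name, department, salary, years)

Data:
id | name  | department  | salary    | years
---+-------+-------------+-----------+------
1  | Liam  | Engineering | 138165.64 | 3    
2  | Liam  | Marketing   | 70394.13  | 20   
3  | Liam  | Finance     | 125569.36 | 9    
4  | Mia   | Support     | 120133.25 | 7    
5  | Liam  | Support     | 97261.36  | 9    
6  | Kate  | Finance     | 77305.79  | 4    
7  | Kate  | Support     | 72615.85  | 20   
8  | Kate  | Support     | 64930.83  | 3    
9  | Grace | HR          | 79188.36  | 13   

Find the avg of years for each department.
SELECT department, AVG(years) as result
FROM employees
GROUP BY department

Result:
  Engineering: 3.00
  Finance: 6.50
  HR: 13.00
  Marketing: 20.00
  Support: 9.75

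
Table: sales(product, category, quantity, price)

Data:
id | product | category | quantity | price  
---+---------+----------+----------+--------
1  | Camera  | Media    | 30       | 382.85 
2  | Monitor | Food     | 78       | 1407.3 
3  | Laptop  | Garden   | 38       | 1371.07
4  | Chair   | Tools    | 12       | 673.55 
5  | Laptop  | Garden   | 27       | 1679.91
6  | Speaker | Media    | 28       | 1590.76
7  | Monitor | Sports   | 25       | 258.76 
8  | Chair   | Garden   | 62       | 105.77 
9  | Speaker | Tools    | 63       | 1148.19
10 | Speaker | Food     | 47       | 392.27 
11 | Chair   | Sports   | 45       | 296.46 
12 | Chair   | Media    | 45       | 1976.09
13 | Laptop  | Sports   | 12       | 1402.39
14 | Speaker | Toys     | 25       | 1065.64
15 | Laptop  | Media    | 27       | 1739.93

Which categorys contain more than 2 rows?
SELECT category, COUNT(*) as cnt
FROM sales
GROUP BY category
HAVING COUNT(*) > 2

Result:
  Garden: 3
  Media: 4
  Sports: 3

Note: HAVING filters groups after aggregation, WHERE filters rows before.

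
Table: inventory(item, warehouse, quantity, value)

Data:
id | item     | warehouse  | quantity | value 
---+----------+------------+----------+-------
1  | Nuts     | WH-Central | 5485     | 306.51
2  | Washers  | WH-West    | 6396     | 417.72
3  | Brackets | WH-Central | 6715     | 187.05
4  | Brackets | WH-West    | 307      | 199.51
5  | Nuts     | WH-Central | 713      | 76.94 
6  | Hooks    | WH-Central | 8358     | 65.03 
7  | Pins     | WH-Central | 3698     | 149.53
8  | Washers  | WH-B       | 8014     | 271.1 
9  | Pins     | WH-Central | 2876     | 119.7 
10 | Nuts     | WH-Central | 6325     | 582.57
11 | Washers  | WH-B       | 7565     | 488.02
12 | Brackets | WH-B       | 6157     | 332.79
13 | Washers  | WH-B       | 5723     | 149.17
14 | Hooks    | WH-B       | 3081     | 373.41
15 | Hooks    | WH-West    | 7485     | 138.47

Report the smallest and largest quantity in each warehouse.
SELECT warehouse, MIN(quantity), MAX(quantity)
FROM inventory
GROUP BY warehouse

Result:
  WH-B: min=3081, max=8014
  WH-Central: min=713, max=8358
  WH-West: min=307, max=7485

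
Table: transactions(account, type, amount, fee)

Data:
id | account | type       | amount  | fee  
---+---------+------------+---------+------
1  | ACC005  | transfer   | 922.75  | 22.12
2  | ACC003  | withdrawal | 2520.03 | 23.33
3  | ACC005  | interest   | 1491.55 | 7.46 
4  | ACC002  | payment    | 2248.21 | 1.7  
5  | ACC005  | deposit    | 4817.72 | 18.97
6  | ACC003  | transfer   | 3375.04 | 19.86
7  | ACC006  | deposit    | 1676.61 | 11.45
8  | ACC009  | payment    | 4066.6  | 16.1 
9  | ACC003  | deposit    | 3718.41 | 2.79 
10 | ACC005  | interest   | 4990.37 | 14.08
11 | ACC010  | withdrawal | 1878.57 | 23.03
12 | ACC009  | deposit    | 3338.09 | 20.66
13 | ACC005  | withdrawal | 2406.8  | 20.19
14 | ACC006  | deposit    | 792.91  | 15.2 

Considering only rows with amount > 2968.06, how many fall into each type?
SELECT type, COUNT(*)
FROM transactions
WHERE amount > 2968.06
GROUP BY type

Note: WHERE filters rows before grouping.

Result:
  deposit: 3
  interest: 1
  payment: 1
  transfer: 1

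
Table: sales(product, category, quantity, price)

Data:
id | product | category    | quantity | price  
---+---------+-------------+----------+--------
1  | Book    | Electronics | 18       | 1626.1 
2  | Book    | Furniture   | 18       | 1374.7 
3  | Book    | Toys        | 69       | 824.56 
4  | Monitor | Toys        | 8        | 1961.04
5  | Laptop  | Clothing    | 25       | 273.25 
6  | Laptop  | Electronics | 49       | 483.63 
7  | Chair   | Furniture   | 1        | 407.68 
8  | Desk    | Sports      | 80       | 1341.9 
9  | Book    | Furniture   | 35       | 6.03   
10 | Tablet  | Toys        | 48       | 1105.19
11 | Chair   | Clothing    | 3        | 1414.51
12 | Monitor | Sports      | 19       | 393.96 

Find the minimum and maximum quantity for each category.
SELECT category, MIN(quantity), MAX(quantity)
FROM sales
GROUP BY category

Result:
  Clothing: min=3, max=25
  Electronics: min=18, max=49
  Furniture: min=1, max=35
  Sports: min=19, max=80
  Toys: min=8, max=69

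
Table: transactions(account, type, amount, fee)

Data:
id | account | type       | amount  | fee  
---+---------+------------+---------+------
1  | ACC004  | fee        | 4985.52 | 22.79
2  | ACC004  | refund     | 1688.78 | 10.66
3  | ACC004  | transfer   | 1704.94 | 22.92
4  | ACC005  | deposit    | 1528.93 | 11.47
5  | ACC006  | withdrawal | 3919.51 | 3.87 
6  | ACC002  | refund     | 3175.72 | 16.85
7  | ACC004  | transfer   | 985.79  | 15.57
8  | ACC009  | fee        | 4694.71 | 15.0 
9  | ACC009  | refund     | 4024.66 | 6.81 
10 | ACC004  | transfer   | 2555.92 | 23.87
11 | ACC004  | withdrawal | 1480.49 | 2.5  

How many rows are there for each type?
SELECT type, COUNT(*) as count
FROM transactions
GROUP BY type

Result:
  deposit: 1
  fee: 2
  refund: 3
  transfer: 3
  withdrawal: 2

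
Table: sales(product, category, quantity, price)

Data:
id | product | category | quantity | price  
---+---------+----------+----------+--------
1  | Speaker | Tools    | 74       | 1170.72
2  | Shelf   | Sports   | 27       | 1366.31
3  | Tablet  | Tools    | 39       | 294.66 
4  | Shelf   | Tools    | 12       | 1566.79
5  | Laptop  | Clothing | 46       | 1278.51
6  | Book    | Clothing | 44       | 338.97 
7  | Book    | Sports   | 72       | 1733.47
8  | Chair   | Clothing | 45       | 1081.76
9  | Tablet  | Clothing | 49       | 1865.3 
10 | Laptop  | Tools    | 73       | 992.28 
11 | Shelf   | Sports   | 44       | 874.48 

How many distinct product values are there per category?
SELECT category, COUNT(DISTINCT product)
FROM sales
GROUP BY category

Result:
  Clothing: 4 distinct
  Sports: 2 distinct
  Tools: 4 distinct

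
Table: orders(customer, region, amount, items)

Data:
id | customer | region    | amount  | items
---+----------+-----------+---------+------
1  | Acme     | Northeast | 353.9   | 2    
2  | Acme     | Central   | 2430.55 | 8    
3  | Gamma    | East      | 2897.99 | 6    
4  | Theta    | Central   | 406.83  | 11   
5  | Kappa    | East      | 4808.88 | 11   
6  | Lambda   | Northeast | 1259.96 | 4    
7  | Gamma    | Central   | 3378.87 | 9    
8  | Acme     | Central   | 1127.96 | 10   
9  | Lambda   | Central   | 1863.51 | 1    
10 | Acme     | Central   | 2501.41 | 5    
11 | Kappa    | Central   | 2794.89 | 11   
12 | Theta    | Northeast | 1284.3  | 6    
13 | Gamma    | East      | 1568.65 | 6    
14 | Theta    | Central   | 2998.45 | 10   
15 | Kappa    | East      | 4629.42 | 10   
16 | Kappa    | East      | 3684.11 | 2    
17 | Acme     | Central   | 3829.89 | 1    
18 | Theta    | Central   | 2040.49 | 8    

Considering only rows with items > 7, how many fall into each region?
SELECT region, COUNT(*)
FROM orders
WHERE items > 7
GROUP BY region

Note: WHERE filters rows before grouping.

Result:
  Central: 7
  East: 2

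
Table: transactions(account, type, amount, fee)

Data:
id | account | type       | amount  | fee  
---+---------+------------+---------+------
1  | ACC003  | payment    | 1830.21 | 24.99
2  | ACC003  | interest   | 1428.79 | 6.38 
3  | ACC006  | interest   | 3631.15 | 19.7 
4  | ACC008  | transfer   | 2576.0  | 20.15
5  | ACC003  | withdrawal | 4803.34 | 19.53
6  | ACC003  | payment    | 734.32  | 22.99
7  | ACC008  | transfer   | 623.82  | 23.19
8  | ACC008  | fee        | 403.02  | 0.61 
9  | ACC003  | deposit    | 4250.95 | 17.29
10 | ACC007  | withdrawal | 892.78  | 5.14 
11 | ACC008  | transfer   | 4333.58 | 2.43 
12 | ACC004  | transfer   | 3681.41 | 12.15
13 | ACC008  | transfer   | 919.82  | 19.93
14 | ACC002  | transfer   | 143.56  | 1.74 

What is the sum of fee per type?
SELECT type, SUM(fee) as result
FROM transactions
GROUP BY type

Result:
  deposit: 17.29
  fee: 0.61
  interest: 26.08
  payment: 47.98
  transfer: 79.59
  withdrawal: 24.67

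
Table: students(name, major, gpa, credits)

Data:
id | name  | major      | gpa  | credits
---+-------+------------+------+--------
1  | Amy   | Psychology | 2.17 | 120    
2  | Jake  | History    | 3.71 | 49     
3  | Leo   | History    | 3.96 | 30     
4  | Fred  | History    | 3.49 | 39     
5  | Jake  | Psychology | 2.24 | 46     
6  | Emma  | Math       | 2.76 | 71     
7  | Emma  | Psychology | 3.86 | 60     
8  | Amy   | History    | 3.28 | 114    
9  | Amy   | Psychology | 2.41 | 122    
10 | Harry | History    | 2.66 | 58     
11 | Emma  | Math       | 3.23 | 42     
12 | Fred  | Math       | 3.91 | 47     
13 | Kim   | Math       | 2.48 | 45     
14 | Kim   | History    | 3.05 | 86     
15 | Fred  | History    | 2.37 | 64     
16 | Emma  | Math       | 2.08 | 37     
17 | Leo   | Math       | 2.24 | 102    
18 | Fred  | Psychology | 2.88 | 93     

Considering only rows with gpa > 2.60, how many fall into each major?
SELECT major, COUNT(*)
FROM students
WHERE gpa > 2.60
GROUP BY major

Note: WHERE filters rows before grouping.

Result:
  History: 6
  Math: 3
  Psychology: 2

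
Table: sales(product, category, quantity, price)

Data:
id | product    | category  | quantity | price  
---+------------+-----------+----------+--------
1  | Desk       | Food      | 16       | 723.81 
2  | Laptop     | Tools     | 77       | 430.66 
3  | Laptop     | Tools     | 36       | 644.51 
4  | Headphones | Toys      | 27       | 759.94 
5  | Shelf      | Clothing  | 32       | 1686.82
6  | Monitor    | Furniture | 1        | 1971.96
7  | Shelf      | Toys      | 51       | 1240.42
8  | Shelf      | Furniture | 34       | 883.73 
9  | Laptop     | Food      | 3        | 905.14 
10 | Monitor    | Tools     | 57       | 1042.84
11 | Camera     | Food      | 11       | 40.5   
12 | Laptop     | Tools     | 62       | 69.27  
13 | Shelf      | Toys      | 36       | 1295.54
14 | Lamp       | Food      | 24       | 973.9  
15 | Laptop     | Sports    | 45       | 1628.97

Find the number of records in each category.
SELECT category, COUNT(*) as count
FROM sales
GROUP BY category

Result:
  Clothing: 1
  Food: 4
  Furniture: 2
  Sports: 1
  Tools: 4
  Toys: 3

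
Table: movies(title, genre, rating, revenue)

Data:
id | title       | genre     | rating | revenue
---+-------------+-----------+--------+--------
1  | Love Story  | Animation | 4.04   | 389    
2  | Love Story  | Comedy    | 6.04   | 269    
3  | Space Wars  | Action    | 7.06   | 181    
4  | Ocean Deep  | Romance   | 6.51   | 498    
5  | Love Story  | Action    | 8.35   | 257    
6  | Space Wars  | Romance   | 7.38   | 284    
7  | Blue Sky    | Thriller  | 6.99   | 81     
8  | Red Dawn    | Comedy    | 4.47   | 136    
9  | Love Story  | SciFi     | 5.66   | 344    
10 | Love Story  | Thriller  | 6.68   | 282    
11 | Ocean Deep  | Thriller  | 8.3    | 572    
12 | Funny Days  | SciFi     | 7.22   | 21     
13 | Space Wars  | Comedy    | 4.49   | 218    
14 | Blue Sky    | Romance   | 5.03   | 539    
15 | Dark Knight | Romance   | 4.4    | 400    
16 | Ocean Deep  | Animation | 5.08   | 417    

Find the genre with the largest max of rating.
SELECT genre, MAX(rating) as val
FROM movies
GROUP BY genre
ORDER BY val DESC
LIMIT 1

Result: Action with max(rating) = 8.35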